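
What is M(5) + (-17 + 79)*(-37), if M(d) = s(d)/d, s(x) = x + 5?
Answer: -2292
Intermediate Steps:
s(x) = 5 + x
M(d) = (5 + d)/d
M(5) + (-17 + 79)*(-37) = (5 + 5)/5 + (-17 + 79)*(-37) = (⅕)*10 + 62*(-37) = 2 - 2294 = -2292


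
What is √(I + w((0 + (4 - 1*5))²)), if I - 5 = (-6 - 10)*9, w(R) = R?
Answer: I*√138 ≈ 11.747*I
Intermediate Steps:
I = -139 (I = 5 + (-6 - 10)*9 = 5 - 16*9 = 5 - 144 = -139)
√(I + w((0 + (4 - 1*5))²)) = √(-139 + (0 + (4 - 1*5))²) = √(-139 + (0 + (4 - 5))²) = √(-139 + (0 - 1)²) = √(-139 + (-1)²) = √(-139 + 1) = √(-138) = I*√138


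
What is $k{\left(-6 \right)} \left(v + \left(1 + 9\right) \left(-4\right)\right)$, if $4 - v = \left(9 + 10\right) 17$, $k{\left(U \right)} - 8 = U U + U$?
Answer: $-13642$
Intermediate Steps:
$k{\left(U \right)} = 8 + U + U^{2}$ ($k{\left(U \right)} = 8 + \left(U U + U\right) = 8 + \left(U^{2} + U\right) = 8 + \left(U + U^{2}\right) = 8 + U + U^{2}$)
$v = -319$ ($v = 4 - \left(9 + 10\right) 17 = 4 - 19 \cdot 17 = 4 - 323 = -319$)
$k{\left(-6 \right)} \left(v + \left(1 + 9\right) \left(-4\right)\right) = \left(8 - 6 + \left(-6\right)^{2}\right) \left(-319 + \left(1 + 9\right) \left(-4\right)\right) = \left(8 - 6 + 36\right) \left(-319 + 10 \left(-4\right)\right) = 38 \left(-319 - 40\right) = 38 \left(-359\right) = -13642$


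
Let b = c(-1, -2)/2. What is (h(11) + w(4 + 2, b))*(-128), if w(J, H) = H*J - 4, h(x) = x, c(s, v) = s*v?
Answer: -1664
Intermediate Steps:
b = 1 (b = -1*(-2)/2 = 2*(1/2) = 1)
w(J, H) = -4 + H*J
(h(11) + w(4 + 2, b))*(-128) = (11 + (-4 + 1*(4 + 2)))*(-128) = (11 + (-4 + 1*6))*(-128) = (11 + (-4 + 6))*(-128) = (11 + 2)*(-128) = 13*(-128) = -1664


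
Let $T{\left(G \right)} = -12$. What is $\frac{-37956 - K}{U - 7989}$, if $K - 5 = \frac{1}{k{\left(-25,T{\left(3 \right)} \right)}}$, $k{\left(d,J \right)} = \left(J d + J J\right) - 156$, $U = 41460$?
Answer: $- \frac{10932769}{9639648} \approx -1.1341$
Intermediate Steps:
$k{\left(d,J \right)} = -156 + J^{2} + J d$ ($k{\left(d,J \right)} = \left(J d + J^{2}\right) - 156 = \left(J^{2} + J d\right) - 156 = -156 + J^{2} + J d$)
$K = \frac{1441}{288}$ ($K = 5 + \frac{1}{-156 + \left(-12\right)^{2} - -300} = 5 + \frac{1}{-156 + 144 + 300} = 5 + \frac{1}{288} = \frac{1441}{288} \approx 5.0035$)
$\frac{-37956 - K}{U - 7989} = \frac{-37956 - \frac{1441}{288}}{41460 - 7989} = \frac{-37956 - \frac{1441}{288}}{33471} = \left(- \frac{10932769}{288}\right) \frac{1}{33471} = - \frac{10932769}{9639648}$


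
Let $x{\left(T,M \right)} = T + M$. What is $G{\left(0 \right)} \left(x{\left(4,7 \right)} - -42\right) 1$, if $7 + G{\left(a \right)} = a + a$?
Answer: $-371$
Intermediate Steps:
$x{\left(T,M \right)} = M + T$
$G{\left(a \right)} = -7 + 2 a$ ($G{\left(a \right)} = -7 + \left(a + a\right) = -7 + 2 a$)
$G{\left(0 \right)} \left(x{\left(4,7 \right)} - -42\right) 1 = \left(-7 + 2 \cdot 0\right) \left(\left(7 + 4\right) - -42\right) 1 = \left(-7 + 0\right) \left(11 + 42\right) 1 = \left(-7\right) 53 \cdot 1 = \left(-371\right) 1 = -371$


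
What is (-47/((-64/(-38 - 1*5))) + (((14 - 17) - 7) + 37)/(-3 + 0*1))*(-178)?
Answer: 231133/32 ≈ 7222.9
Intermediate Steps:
(-47/((-64/(-38 - 1*5))) + (((14 - 17) - 7) + 37)/(-3 + 0*1))*(-178) = (-47/((-64/(-38 - 5))) + ((-3 - 7) + 37)/(-3 + 0))*(-178) = (-47/((-64/(-43))) + (-10 + 37)/(-3))*(-178) = (-47/((-64*(-1/43))) + 27*(-⅓))*(-178) = (-47/64/43 - 9)*(-178) = (-47*43/64 - 9)*(-178) = (-2021/64 - 9)*(-178) = -2597/64*(-178) = 231133/32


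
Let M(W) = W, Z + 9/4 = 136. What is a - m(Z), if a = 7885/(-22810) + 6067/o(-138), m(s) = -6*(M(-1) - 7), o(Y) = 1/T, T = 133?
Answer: 3680907429/4562 ≈ 8.0686e+5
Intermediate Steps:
Z = 535/4 (Z = -9/4 + 136 = 535/4 ≈ 133.75)
o(Y) = 1/133
m(s) = 48 (m(s) = -6*(-1 - 7) = -6*(-8) = 48)
a = 3681126405/4562 (a = 7885/(-22810) + 6067/(1/133) = 7885*(-1/22810) + 6067*133 = -1577/4562 + 806911 = 3681126405/4562 ≈ 8.0691e+5)
a - m(Z) = 3681126405/4562 - 1*48 = 3681126405/4562 - 48 = 3680907429/4562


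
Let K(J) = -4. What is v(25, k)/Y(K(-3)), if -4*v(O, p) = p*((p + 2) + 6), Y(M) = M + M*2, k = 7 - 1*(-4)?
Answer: 209/48 ≈ 4.3542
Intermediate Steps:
k = 11 (k = 7 + 4 = 11)
Y(M) = 3*M (Y(M) = M + 2*M = 3*M)
v(O, p) = -p*(8 + p)/4 (v(O, p) = -p*((p + 2) + 6)/4 = -p*((2 + p) + 6)/4 = -p*(8 + p)/4)
v(25, k)/Y(K(-3)) = (-¼*11*(8 + 11))/((3*(-4))) = -¼*11*19/(-12) = -209/4*(-1/12) = 209/48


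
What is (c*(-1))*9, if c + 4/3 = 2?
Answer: -6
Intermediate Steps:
c = 2/3 (c = -4/3 + 2 = 2/3 ≈ 0.66667)
(c*(-1))*9 = ((2/3)*(-1))*9 = -2/3*9 = -6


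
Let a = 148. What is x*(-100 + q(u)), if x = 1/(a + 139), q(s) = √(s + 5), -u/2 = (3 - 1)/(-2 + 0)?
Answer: -100/287 + √7/287 ≈ -0.33921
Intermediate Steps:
u = 2 (u = -2*(3 - 1)/(-2 + 0) = -4/(-2) = -4*(-1)/2 = -2*(-1) = 2)
q(s) = √(5 + s)
x = 1/287 (x = 1/(148 + 139) = 1/287 ≈ 0.0034843)
x*(-100 + q(u)) = (-100 + √(5 + 2))/287 = (-100 + √7)/287 = -100/287 + √7/287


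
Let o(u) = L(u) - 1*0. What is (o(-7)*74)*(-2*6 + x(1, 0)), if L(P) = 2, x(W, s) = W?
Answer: -1628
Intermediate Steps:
o(u) = 2 (o(u) = 2 - 1*0 = 2 + 0 = 2)
(o(-7)*74)*(-2*6 + x(1, 0)) = (2*74)*(-2*6 + 1) = 148*(-12 + 1) = 148*(-11) = -1628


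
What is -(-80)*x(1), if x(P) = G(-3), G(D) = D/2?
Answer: -120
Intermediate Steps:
G(D) = D/2 (G(D) = D*(½) = D/2)
x(P) = -3/2 (x(P) = (½)*(-3) = -3/2)
-(-80)*x(1) = -(-80)*(-3)/2 = -1*120 = -120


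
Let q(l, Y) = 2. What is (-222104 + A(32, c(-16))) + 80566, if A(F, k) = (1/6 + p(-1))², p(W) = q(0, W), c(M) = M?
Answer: -5095199/36 ≈ -1.4153e+5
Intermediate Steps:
p(W) = 2
A(F, k) = 169/36 (A(F, k) = (1/6 + 2)² = (⅙ + 2)² = (13/6)² = 169/36)
(-222104 + A(32, c(-16))) + 80566 = (-222104 + 169/36) + 80566 = -7995575/36 + 80566 = -5095199/36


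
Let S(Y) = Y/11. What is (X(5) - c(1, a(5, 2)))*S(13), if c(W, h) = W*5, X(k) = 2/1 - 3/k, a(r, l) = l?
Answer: -234/55 ≈ -4.2545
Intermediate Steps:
S(Y) = Y/11 (S(Y) = Y*(1/11) = Y/11)
X(k) = 2 - 3/k (X(k) = 2*1 - 3/k = 2 - 3/k)
c(W, h) = 5*W
(X(5) - c(1, a(5, 2)))*S(13) = ((2 - 3/5) - 5)*((1/11)*13) = ((2 - 3*1/5) - 1*5)*(13/11) = ((2 - 3/5) - 5)*(13/11) = (7/5 - 5)*(13/11) = -18/5*13/11 = -234/55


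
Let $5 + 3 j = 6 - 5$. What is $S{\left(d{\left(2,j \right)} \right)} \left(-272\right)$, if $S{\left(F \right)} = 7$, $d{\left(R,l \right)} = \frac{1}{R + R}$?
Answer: $-1904$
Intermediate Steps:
$j = - \frac{4}{3}$ ($j = - \frac{5}{3} + \frac{6 - 5}{3} = - \frac{5}{3} + \frac{1}{3} \cdot 1 = - \frac{5}{3} + \frac{1}{3} = - \frac{4}{3} \approx -1.3333$)
$d{\left(R,l \right)} = \frac{1}{2 R}$
$S{\left(d{\left(2,j \right)} \right)} \left(-272\right) = 7 \left(-272\right) = -1904$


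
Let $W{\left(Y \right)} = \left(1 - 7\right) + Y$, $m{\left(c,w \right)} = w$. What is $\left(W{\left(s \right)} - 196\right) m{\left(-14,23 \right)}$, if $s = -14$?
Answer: $-4968$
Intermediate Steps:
$W{\left(Y \right)} = -6 + Y$
$\left(W{\left(s \right)} - 196\right) m{\left(-14,23 \right)} = \left(\left(-6 - 14\right) - 196\right) 23 = \left(-20 - 196\right) 23 = \left(-216\right) 23 = -4968$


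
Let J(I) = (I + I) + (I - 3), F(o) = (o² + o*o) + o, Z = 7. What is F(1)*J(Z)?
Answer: 54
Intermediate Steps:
F(o) = o + 2*o² (F(o) = (o² + o²) + o = 2*o² + o = o + 2*o²)
J(I) = -3 + 3*I (J(I) = 2*I + (-3 + I) = -3 + 3*I)
F(1)*J(Z) = (1*(1 + 2*1))*(-3 + 3*7) = (1*(1 + 2))*(-3 + 21) = (1*3)*18 = 3*18 = 54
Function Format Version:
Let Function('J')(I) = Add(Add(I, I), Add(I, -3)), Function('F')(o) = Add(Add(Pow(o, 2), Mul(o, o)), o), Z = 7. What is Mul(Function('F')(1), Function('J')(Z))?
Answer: 54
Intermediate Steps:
Function('F')(o) = Add(o, Mul(2, Pow(o, 2))) (Function('F')(o) = Add(Add(Pow(o, 2), Pow(o, 2)), o) = Add(Mul(2, Pow(o, 2)), o) = Add(o, Mul(2, Pow(o, 2))))
Function('J')(I) = Add(-3, Mul(3, I)) (Function('J')(I) = Add(Mul(2, I), Add(-3, I)) = Add(-3, Mul(3, I)))
Mul(Function('F')(1), Function('J')(Z)) = Mul(Mul(1, Add(1, Mul(2, 1))), Add(-3, Mul(3, 7))) = Mul(Mul(1, Add(1, 2)), Add(-3, 21)) = Mul(Mul(1, 3), 18) = Mul(3, 18) = 54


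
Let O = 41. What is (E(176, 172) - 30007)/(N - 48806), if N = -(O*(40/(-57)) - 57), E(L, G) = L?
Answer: 1700367/2777053 ≈ 0.61229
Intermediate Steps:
N = 4889/57 (N = -(41*(40/(-57)) - 57) = -(41*(40*(-1/57)) - 57) = -(41*(-40/57) - 57) = -(-1640/57 - 57) = -1*(-4889/57) = 4889/57 ≈ 85.772)
(E(176, 172) - 30007)/(N - 48806) = (176 - 30007)/(4889/57 - 48806) = -29831/(-2777053/57) = -29831*(-57/2777053) = 1700367/2777053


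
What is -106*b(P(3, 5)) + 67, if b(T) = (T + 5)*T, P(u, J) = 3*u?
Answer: -13289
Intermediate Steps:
b(T) = T*(5 + T) (b(T) = (5 + T)*T = T*(5 + T))
-106*b(P(3, 5)) + 67 = -106*3*3*(5 + 3*3) + 67 = -954*(5 + 9) + 67 = -954*14 + 67 = -106*126 + 67 = -13356 + 67 = -13289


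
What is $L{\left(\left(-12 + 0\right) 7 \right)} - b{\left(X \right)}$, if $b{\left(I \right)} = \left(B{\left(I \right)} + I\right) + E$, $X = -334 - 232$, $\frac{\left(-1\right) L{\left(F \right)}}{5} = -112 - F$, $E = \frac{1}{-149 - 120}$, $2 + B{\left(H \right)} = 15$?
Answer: $\frac{186418}{269} \approx 693.0$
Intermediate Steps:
$B{\left(H \right)} = 13$ ($B{\left(H \right)} = -2 + 15 = 13$)
$E = - \frac{1}{269}$ ($E = \frac{1}{-269} = - \frac{1}{269} \approx -0.0037175$)
$L{\left(F \right)} = 560 + 5 F$ ($L{\left(F \right)} = - 5 \left(-112 - F\right) = 560 + 5 F$)
$X = -566$
$b{\left(I \right)} = \frac{3496}{269} + I$ ($b{\left(I \right)} = \left(13 + I\right) - \frac{1}{269} = \frac{3496}{269} + I$)
$L{\left(\left(-12 + 0\right) 7 \right)} - b{\left(X \right)} = \left(560 + 5 \left(-12 + 0\right) 7\right) - \left(\frac{3496}{269} - 566\right) = \left(560 + 5 \left(\left(-12\right) 7\right)\right) - - \frac{148758}{269} = \left(560 + 5 \left(-84\right)\right) + \frac{148758}{269} = \left(560 - 420\right) + \frac{148758}{269} = 140 + \frac{148758}{269} = \frac{186418}{269}$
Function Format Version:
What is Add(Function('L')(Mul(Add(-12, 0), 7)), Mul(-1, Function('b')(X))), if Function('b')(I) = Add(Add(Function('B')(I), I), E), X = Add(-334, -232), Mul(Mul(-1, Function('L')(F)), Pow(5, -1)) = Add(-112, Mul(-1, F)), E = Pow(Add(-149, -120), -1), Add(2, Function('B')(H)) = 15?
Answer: Rational(186418, 269) ≈ 693.00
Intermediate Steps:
Function('B')(H) = 13 (Function('B')(H) = Add(-2, 15) = 13)
E = Rational(-1, 269) (E = Pow(-269, -1) = Rational(-1, 269) ≈ -0.0037175)
Function('L')(F) = Add(560, Mul(5, F)) (Function('L')(F) = Mul(-5, Add(-112, Mul(-1, F))) = Add(560, Mul(5, F)))
X = -566
Function('b')(I) = Add(Rational(3496, 269), I) (Function('b')(I) = Add(Add(13, I), Rational(-1, 269)) = Add(Rational(3496, 269), I))
Add(Function('L')(Mul(Add(-12, 0), 7)), Mul(-1, Function('b')(X))) = Add(Add(560, Mul(5, Mul(Add(-12, 0), 7))), Mul(-1, Add(Rational(3496, 269), -566))) = Add(Add(560, Mul(5, Mul(-12, 7))), Mul(-1, Rational(-148758, 269))) = Add(Add(560, Mul(5, -84)), Rational(148758, 269)) = Add(Add(560, -420), Rational(148758, 269)) = Add(140, Rational(148758, 269)) = Rational(186418, 269)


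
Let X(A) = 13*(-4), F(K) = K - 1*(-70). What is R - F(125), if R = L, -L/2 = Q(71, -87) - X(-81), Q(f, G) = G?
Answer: -125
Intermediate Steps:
F(K) = 70 + K (F(K) = K + 70 = 70 + K)
X(A) = -52
L = 70 (L = -2*(-87 - 1*(-52)) = -2*(-87 + 52) = -2*(-35) = 70)
R = 70
R - F(125) = 70 - (70 + 125) = 70 - 1*195 = 70 - 195 = -125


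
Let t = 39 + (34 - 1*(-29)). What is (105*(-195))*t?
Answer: -2088450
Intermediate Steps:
t = 102 (t = 39 + (34 + 29) = 39 + 63 = 102)
(105*(-195))*t = (105*(-195))*102 = -20475*102 = -2088450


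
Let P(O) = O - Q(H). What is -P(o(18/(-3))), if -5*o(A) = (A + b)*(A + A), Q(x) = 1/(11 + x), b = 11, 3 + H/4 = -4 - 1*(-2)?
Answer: -109/9 ≈ -12.111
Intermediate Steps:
H = -20 (H = -12 + 4*(-4 - 1*(-2)) = -12 + 4*(-4 + 2) = -12 + 4*(-2) = -12 - 8 = -20)
o(A) = -2*A*(11 + A)/5 (o(A) = -(A + 11)*(A + A)/5 = -(11 + A)*2*A/5 = -2*A*(11 + A)/5)
P(O) = ⅑ + O (P(O) = O - 1/(11 - 20) = O - 1/(-9) = O - 1*(-⅑) = O + ⅑ = ⅑ + O)
-P(o(18/(-3))) = -(⅑ - 2*18/(-3)*(11 + 18/(-3))/5) = -(⅑ - 2*18*(-⅓)*(11 + 18*(-⅓))/5) = -(⅑ - ⅖*(-6)*(11 - 6)) = -(⅑ - ⅖*(-6)*5) = -(⅑ + 12) = -1*109/9 = -109/9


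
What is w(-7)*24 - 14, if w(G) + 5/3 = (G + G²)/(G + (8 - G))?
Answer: 72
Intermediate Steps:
w(G) = -5/3 + G/8 + G²/8 (w(G) = -5/3 + (G + G²)/(G + (8 - G)) = -5/3 + (G + G²)/8 = -5/3 + (G + G²)*(⅛) = -5/3 + (G/8 + G²/8) = -5/3 + G/8 + G²/8)
w(-7)*24 - 14 = (-5/3 + (⅛)*(-7) + (⅛)*(-7)²)*24 - 14 = (-5/3 - 7/8 + (⅛)*49)*24 - 14 = (-5/3 - 7/8 + 49/8)*24 - 14 = (43/12)*24 - 14 = 86 - 14 = 72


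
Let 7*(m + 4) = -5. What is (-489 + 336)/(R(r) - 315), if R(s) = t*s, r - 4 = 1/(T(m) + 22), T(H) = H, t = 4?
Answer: 18513/36151 ≈ 0.51210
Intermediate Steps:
m = -33/7 (m = -4 + (1/7)*(-5) = -4 - 5/7 = -33/7 ≈ -4.7143)
r = 491/121 (r = 4 + 1/(-33/7 + 22) = 4 + 1/(121/7) = 4 + 7/121 = 491/121 ≈ 4.0579)
R(s) = 4*s
(-489 + 336)/(R(r) - 315) = (-489 + 336)/(4*(491/121) - 315) = -153/(1964/121 - 315) = -153/(-36151/121) = -153*(-121/36151) = 18513/36151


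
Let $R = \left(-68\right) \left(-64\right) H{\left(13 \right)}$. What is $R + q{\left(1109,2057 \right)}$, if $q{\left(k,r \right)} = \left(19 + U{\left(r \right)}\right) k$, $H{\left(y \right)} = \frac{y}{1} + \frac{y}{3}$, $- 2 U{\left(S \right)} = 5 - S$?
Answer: $\frac{3703019}{3} \approx 1.2343 \cdot 10^{6}$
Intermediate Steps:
$U{\left(S \right)} = - \frac{5}{2} + \frac{S}{2}$ ($U{\left(S \right)} = - \frac{5 - S}{2} = - \frac{5}{2} + \frac{S}{2}$)
$H{\left(y \right)} = \frac{4 y}{3}$ ($H{\left(y \right)} = y 1 + y \frac{1}{3} = y + \frac{y}{3} = \frac{4 y}{3}$)
$q{\left(k,r \right)} = k \left(\frac{33}{2} + \frac{r}{2}\right)$ ($q{\left(k,r \right)} = \left(19 + \left(- \frac{5}{2} + \frac{r}{2}\right)\right) k = \left(\frac{33}{2} + \frac{r}{2}\right) k = k \left(\frac{33}{2} + \frac{r}{2}\right)$)
$R = \frac{226304}{3}$ ($R = \left(-68\right) \left(-64\right) \frac{4}{3} \cdot 13 = 4352 \cdot \frac{52}{3} = \frac{226304}{3} \approx 75435.0$)
$R + q{\left(1109,2057 \right)} = \frac{226304}{3} + \frac{1}{2} \cdot 1109 \left(33 + 2057\right) = \frac{226304}{3} + \frac{1}{2} \cdot 1109 \cdot 2090 = \frac{226304}{3} + 1158905 = \frac{3703019}{3}$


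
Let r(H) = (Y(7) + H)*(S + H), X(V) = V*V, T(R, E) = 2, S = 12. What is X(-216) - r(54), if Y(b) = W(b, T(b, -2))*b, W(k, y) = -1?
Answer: 43554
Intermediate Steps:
Y(b) = -b
X(V) = V**2
r(H) = (-7 + H)*(12 + H) (r(H) = (-1*7 + H)*(12 + H) = (-7 + H)*(12 + H))
X(-216) - r(54) = (-216)**2 - (-84 + 54**2 + 5*54) = 46656 - (-84 + 2916 + 270) = 46656 - 1*3102 = 46656 - 3102 = 43554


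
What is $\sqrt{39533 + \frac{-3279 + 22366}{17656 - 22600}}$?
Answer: $\frac{\sqrt{60388508085}}{1236} \approx 198.82$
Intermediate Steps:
$\sqrt{39533 + \frac{-3279 + 22366}{17656 - 22600}} = \sqrt{39533 + \frac{19087}{-4944}} = \sqrt{39533 + 19087 \left(- \frac{1}{4944}\right)} = \sqrt{39533 - \frac{19087}{4944}} = \sqrt{\frac{195432065}{4944}} = \frac{\sqrt{60388508085}}{1236}$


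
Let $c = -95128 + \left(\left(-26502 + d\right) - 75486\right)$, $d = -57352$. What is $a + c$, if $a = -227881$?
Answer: $-482349$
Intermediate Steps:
$c = -254468$ ($c = -95128 - 159340 = -254468$)
$a + c = -227881 - 254468 = -482349$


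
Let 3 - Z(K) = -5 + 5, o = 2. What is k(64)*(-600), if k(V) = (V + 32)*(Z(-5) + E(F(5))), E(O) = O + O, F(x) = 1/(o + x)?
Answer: -1324800/7 ≈ -1.8926e+5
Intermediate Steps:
F(x) = 1/(2 + x)
Z(K) = 3 (Z(K) = 3 - (-5 + 5) = 3 - 1*0 = 3 + 0 = 3)
E(O) = 2*O
k(V) = 736/7 + 23*V/7 (k(V) = (V + 32)*(3 + 2/(2 + 5)) = (32 + V)*(3 + 2/7) = (32 + V)*(23/7) = 736/7 + 23*V/7)
k(64)*(-600) = (736/7 + (23/7)*64)*(-600) = (736/7 + 1472/7)*(-600) = (2208/7)*(-600) = -1324800/7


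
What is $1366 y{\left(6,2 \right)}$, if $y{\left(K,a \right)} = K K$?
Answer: $49176$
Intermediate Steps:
$y{\left(K,a \right)} = K^{2}$
$1366 y{\left(6,2 \right)} = 1366 \cdot 6^{2} = 1366 \cdot 36 = 49176$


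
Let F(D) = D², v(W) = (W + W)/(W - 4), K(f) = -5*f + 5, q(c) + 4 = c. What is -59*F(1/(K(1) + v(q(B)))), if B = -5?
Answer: -9971/324 ≈ -30.775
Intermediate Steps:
q(c) = -4 + c
K(f) = 5 - 5*f
v(W) = 2*W/(-4 + W) (v(W) = (2*W)/(-4 + W) = 2*W/(-4 + W))
-59*F(1/(K(1) + v(q(B)))) = -59/((5 - 5*1) + 2*(-4 - 5)/(-4 + (-4 - 5)))² = -59/((5 - 5) + 2*(-9)/(-4 - 9))² = -59/(0 + 2*(-9)/(-13))² = -59/(0 + 2*(-9)*(-1/13))² = -59/(0 + 18/13)² = -59*(1/(18/13))² = -59*(13/18)² = -59*169/324 = -9971/324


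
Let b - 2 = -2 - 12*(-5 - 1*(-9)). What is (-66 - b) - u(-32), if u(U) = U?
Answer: 14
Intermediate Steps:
b = -48 (b = 2 + (-2 - 12*(-5 - 1*(-9))) = 2 + (-2 - 12*(-5 + 9)) = 2 + (-2 - 12*4) = 2 + (-2 - 48) = 2 - 50 = -48)
(-66 - b) - u(-32) = (-66 - 1*(-48)) - 1*(-32) = (-66 + 48) + 32 = -18 + 32 = 14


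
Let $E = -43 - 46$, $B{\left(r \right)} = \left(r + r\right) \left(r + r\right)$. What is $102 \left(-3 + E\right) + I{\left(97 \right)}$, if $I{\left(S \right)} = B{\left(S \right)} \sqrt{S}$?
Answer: $-9384 + 37636 \sqrt{97} \approx 3.6129 \cdot 10^{5}$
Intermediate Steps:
$B{\left(r \right)} = 4 r^{2}$ ($B{\left(r \right)} = 2 r 2 r = 4 r^{2}$)
$E = -89$ ($E = -43 - 46 = -89$)
$I{\left(S \right)} = 4 S^{\frac{5}{2}}$ ($I{\left(S \right)} = 4 S^{2} \sqrt{S} = 4 S^{\frac{5}{2}}$)
$102 \left(-3 + E\right) + I{\left(97 \right)} = 102 \left(-3 - 89\right) + 4 \cdot 97^{\frac{5}{2}} = 102 \left(-92\right) + 4 \cdot 9409 \sqrt{97} = -9384 + 37636 \sqrt{97}$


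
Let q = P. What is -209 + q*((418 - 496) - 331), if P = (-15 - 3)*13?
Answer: 95497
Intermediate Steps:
P = -234 (P = -18*13 = -234)
q = -234
-209 + q*((418 - 496) - 331) = -209 - 234*((418 - 496) - 331) = -209 - 234*(-78 - 331) = -209 - 234*(-409) = -209 + 95706 = 95497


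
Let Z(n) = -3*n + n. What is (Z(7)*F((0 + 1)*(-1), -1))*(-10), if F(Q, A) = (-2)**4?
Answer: 2240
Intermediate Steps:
Z(n) = -2*n
F(Q, A) = 16
(Z(7)*F((0 + 1)*(-1), -1))*(-10) = (-2*7*16)*(-10) = -14*16*(-10) = -224*(-10) = 2240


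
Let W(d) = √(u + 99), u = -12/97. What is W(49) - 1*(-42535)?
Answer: 42535 + √930327/97 ≈ 42545.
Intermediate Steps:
u = -12/97 (u = -12*1/97 = -12/97 ≈ -0.12371)
W(d) = √930327/97 (W(d) = √(-12/97 + 99) = √(9591/97) = √930327/97)
W(49) - 1*(-42535) = √930327/97 - 1*(-42535) = √930327/97 + 42535 = 42535 + √930327/97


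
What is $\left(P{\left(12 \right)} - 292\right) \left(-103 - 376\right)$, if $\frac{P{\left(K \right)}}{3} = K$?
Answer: $122624$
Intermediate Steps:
$P{\left(K \right)} = 3 K$
$\left(P{\left(12 \right)} - 292\right) \left(-103 - 376\right) = \left(3 \cdot 12 - 292\right) \left(-103 - 376\right) = \left(36 - 292\right) \left(-103 - 376\right) = - 256 \left(-103 - 376\right) = \left(-256\right) \left(-479\right) = 122624$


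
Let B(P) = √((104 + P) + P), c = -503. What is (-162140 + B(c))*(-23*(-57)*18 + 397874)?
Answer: -68337470080 + 421472*I*√902 ≈ -6.8337e+10 + 1.2658e+7*I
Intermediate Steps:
B(P) = √(104 + 2*P)
(-162140 + B(c))*(-23*(-57)*18 + 397874) = (-162140 + √(104 + 2*(-503)))*(-23*(-57)*18 + 397874) = (-162140 + √(104 - 1006))*(1311*18 + 397874) = (-162140 + √(-902))*(23598 + 397874) = (-162140 + I*√902)*421472 = -68337470080 + 421472*I*√902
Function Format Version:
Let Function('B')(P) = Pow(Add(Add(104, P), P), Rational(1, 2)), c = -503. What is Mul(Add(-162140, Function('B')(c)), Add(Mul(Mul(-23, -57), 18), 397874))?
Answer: Add(-68337470080, Mul(421472, I, Pow(902, Rational(1, 2)))) ≈ Add(-6.8337e+10, Mul(1.2658e+7, I))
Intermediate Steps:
Function('B')(P) = Pow(Add(104, Mul(2, P)), Rational(1, 2))
Mul(Add(-162140, Function('B')(c)), Add(Mul(Mul(-23, -57), 18), 397874)) = Mul(Add(-162140, Pow(Add(104, Mul(2, -503)), Rational(1, 2))), Add(Mul(Mul(-23, -57), 18), 397874)) = Mul(Add(-162140, Pow(Add(104, -1006), Rational(1, 2))), Add(Mul(1311, 18), 397874)) = Mul(Add(-162140, Pow(-902, Rational(1, 2))), Add(23598, 397874)) = Mul(Add(-162140, Mul(I, Pow(902, Rational(1, 2)))), 421472) = Add(-68337470080, Mul(421472, I, Pow(902, Rational(1, 2))))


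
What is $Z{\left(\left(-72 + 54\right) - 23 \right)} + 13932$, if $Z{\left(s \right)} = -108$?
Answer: $13824$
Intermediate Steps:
$Z{\left(\left(-72 + 54\right) - 23 \right)} + 13932 = -108 + 13932 = 13824$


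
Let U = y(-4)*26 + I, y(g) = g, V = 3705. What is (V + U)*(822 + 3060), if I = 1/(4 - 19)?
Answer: 69894116/5 ≈ 1.3979e+7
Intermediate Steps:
I = -1/15 (I = 1/(-15) = -1/15 ≈ -0.066667)
U = -1561/15 (U = -4*26 - 1/15 = -104 - 1/15 = -1561/15 ≈ -104.07)
(V + U)*(822 + 3060) = (3705 - 1561/15)*(822 + 3060) = (54014/15)*3882 = 69894116/5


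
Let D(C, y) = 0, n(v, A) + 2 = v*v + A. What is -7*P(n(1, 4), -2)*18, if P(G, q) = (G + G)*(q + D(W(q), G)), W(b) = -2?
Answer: 1512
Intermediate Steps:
n(v, A) = -2 + A + v² (n(v, A) = -2 + (v*v + A) = -2 + (v² + A) = -2 + (A + v²) = -2 + A + v²)
P(G, q) = 2*G*q (P(G, q) = (G + G)*(q + 0) = (2*G)*q = 2*G*q)
-7*P(n(1, 4), -2)*18 = -14*(-2 + 4 + 1²)*(-2)*18 = -14*(-2 + 4 + 1)*(-2)*18 = -14*3*(-2)*18 = -7*(-12)*18 = 84*18 = 1512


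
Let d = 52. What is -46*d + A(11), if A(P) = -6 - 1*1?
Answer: -2399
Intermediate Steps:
A(P) = -7 (A(P) = -6 - 1 = -7)
-46*d + A(11) = -46*52 - 7 = -2392 - 7 = -2399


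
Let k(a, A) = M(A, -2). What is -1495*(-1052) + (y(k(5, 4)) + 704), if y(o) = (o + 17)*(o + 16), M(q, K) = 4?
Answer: 1573864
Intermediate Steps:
k(a, A) = 4
y(o) = (16 + o)*(17 + o) (y(o) = (17 + o)*(16 + o) = (16 + o)*(17 + o))
-1495*(-1052) + (y(k(5, 4)) + 704) = -1495*(-1052) + ((272 + 4**2 + 33*4) + 704) = 1572740 + ((272 + 16 + 132) + 704) = 1572740 + (420 + 704) = 1572740 + 1124 = 1573864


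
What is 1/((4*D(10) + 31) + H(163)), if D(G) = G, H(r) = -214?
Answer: -1/143 ≈ -0.0069930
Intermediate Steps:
1/((4*D(10) + 31) + H(163)) = 1/((4*10 + 31) - 214) = 1/((40 + 31) - 214) = 1/(71 - 214) = 1/(-143) = -1/143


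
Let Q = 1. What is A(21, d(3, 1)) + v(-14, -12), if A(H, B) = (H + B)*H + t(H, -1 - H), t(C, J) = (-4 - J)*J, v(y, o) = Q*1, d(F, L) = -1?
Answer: 25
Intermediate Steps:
v(y, o) = 1 (v(y, o) = 1*1 = 1)
t(C, J) = J*(-4 - J)
A(H, B) = H*(B + H) - (-1 - H)*(3 - H) (A(H, B) = (H + B)*H - (-1 - H)*(4 + (-1 - H)) = (B + H)*H - (-1 - H)*(3 - H) = H*(B + H) - (-1 - H)*(3 - H))
A(21, d(3, 1)) + v(-14, -12) = (3 + 2*21 - 1*21) + 1 = (3 + 42 - 21) + 1 = 24 + 1 = 25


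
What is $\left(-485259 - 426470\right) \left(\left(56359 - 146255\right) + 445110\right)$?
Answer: $-323858905006$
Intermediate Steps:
$\left(-485259 - 426470\right) \left(\left(56359 - 146255\right) + 445110\right) = - 911729 \left(\left(56359 - 146255\right) + 445110\right) = - 911729 \left(-89896 + 445110\right) = \left(-911729\right) 355214 = -323858905006$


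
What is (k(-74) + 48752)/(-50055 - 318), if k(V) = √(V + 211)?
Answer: -48752/50373 - √137/50373 ≈ -0.96805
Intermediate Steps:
k(V) = √(211 + V)
(k(-74) + 48752)/(-50055 - 318) = (√(211 - 74) + 48752)/(-50055 - 318) = (√137 + 48752)/(-50373) = (48752 + √137)*(-1/50373) = -48752/50373 - √137/50373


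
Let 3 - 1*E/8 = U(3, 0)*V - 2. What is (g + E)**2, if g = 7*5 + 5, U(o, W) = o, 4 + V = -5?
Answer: 87616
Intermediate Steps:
V = -9 (V = -4 - 5 = -9)
g = 40 (g = 35 + 5 = 40)
E = 256 (E = 24 - 8*(3*(-9) - 2) = 24 - 8*(-27 - 2) = 24 - 8*(-29) = 24 + 232 = 256)
(g + E)**2 = (40 + 256)**2 = 296**2 = 87616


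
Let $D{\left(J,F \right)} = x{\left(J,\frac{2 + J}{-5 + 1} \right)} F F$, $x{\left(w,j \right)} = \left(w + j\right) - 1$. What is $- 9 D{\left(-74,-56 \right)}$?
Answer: $1608768$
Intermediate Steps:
$x{\left(w,j \right)} = -1 + j + w$ ($x{\left(w,j \right)} = \left(j + w\right) - 1 = -1 + j + w$)
$D{\left(J,F \right)} = F^{2} \left(- \frac{3}{2} + \frac{3 J}{4}\right)$ ($D{\left(J,F \right)} = \left(-1 + \frac{2 + J}{-5 + 1} + J\right) F F = \left(-1 + \frac{2 + J}{-4} + J\right) F F = \left(-1 + \left(2 + J\right) \left(- \frac{1}{4}\right) + J\right) F F = \left(-1 - \left(\frac{1}{2} + \frac{J}{4}\right) + J\right) F F = \left(- \frac{3}{2} + \frac{3 J}{4}\right) F F = F \left(- \frac{3}{2} + \frac{3 J}{4}\right) F = F^{2} \left(- \frac{3}{2} + \frac{3 J}{4}\right)$)
$- 9 D{\left(-74,-56 \right)} = - 9 \frac{3 \left(-56\right)^{2} \left(-2 - 74\right)}{4} = - 9 \cdot \frac{3}{4} \cdot 3136 \left(-76\right) = \left(-9\right) \left(-178752\right) = 1608768$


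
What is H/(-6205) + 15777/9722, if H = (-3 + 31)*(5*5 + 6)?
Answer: 89457589/60325010 ≈ 1.4829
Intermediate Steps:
H = 868 (H = 28*(25 + 6) = 28*31 = 868)
H/(-6205) + 15777/9722 = 868/(-6205) + 15777/9722 = 868*(-1/6205) + 15777*(1/9722) = -868/6205 + 15777/9722 = 89457589/60325010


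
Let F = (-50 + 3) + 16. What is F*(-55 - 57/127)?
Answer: 218302/127 ≈ 1718.9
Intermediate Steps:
F = -31 (F = -47 + 16 = -31)
F*(-55 - 57/127) = -31*(-55 - 57/127) = -31*(-7042/127) = 218302/127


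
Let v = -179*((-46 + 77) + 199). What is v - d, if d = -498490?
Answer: 457320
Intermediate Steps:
v = -41170 (v = -179*(31 + 199) = -179*230 = -41170)
v - d = -41170 - 1*(-498490) = -41170 + 498490 = 457320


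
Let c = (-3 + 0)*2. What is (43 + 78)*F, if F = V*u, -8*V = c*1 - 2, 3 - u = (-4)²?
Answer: -1573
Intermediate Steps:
c = -6 (c = -3*2 = -6)
u = -13 (u = 3 - 1*(-4)² = 3 - 1*16 = 3 - 16 = -13)
V = 1 (V = -(-6*1 - 2)/8 = -(-6 - 2)/8 = -⅛*(-8) = 1)
F = -13 (F = 1*(-13) = -13)
(43 + 78)*F = (43 + 78)*(-13) = 121*(-13) = -1573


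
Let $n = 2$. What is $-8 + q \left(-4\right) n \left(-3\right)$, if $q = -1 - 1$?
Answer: $-56$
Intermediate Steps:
$q = -2$
$-8 + q \left(-4\right) n \left(-3\right) = -8 + \left(-2\right) \left(-4\right) 2 \left(-3\right) = -8 + 8 \cdot 2 \left(-3\right) = -8 + 16 \left(-3\right) = -8 - 48 = -56$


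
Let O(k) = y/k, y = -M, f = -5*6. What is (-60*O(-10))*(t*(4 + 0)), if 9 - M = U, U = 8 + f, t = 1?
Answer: -744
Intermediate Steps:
f = -30
U = -22 (U = 8 - 30 = -22)
M = 31 (M = 9 - 1*(-22) = 9 + 22 = 31)
y = -31 (y = -1*31 = -31)
O(k) = -31/k
(-60*O(-10))*(t*(4 + 0)) = (-(-1860)/(-10))*(1*(4 + 0)) = (-(-1860)*(-1)/10)*(1*4) = -60*31/10*4 = -186*4 = -744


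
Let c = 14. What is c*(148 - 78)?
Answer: 980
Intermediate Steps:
c*(148 - 78) = 14*(148 - 78) = 14*70 = 980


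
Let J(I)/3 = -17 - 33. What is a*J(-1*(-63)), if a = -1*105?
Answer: 15750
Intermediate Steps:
J(I) = -150 (J(I) = 3*(-17 - 33) = 3*(-50) = -150)
a = -105
a*J(-1*(-63)) = -105*(-150) = 15750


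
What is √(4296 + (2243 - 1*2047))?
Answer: 2*√1123 ≈ 67.022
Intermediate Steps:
√(4296 + (2243 - 1*2047)) = √(4296 + (2243 - 2047)) = √(4296 + 196) = √4492 = 2*√1123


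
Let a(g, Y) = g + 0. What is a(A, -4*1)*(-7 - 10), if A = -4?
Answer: 68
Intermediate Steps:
a(g, Y) = g
a(A, -4*1)*(-7 - 10) = -4*(-7 - 10) = -4*(-17) = 68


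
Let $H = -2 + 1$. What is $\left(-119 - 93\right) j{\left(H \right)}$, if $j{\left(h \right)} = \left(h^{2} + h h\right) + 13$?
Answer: $-3180$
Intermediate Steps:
$H = -1$
$j{\left(h \right)} = 13 + 2 h^{2}$ ($j{\left(h \right)} = \left(h^{2} + h^{2}\right) + 13 = 2 h^{2} + 13 = 13 + 2 h^{2}$)
$\left(-119 - 93\right) j{\left(H \right)} = \left(-119 - 93\right) \left(13 + 2 \left(-1\right)^{2}\right) = - 212 \left(13 + 2 \cdot 1\right) = - 212 \left(13 + 2\right) = \left(-212\right) 15 = -3180$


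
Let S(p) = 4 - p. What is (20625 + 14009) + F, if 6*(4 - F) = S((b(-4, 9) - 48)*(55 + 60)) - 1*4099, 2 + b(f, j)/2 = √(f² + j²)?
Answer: 205943/6 + 115*√97/3 ≈ 34701.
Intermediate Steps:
b(f, j) = -4 + 2*√(f² + j²)
F = -1861/6 + 115*√97/3 (F = 4 - ((4 - ((-4 + 2*√((-4)² + 9²)) - 48)*(55 + 60)) - 1*4099)/6 = 4 - ((4 - ((-4 + 2*√(16 + 81)) - 48)*115) - 4099)/6 = 4 - ((4 - ((-4 + 2*√97) - 48)*115) - 4099)/6 = 4 - ((4 - (-52 + 2*√97)*115) - 4099)/6 = 4 - ((4 - (-5980 + 230*√97)) - 4099)/6 = 4 - ((4 + (5980 - 230*√97)) - 4099)/6 = 4 - ((5984 - 230*√97) - 4099)/6 = 4 - (1885 - 230*√97)/6 = 4 + (-1885/6 + 115*√97/3) = -1861/6 + 115*√97/3 ≈ 67.373)
(20625 + 14009) + F = (20625 + 14009) + (-1861/6 + 115*√97/3) = 34634 + (-1861/6 + 115*√97/3) = 205943/6 + 115*√97/3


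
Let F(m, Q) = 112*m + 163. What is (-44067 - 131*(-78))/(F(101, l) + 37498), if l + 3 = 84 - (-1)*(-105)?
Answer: -33849/48973 ≈ -0.69118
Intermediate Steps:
l = -24 (l = -3 + (84 - (-1)*(-105)) = -3 + (84 - 1*105) = -3 + (84 - 105) = -3 - 21 = -24)
F(m, Q) = 163 + 112*m
(-44067 - 131*(-78))/(F(101, l) + 37498) = (-44067 - 131*(-78))/((163 + 112*101) + 37498) = (-44067 + 10218)/((163 + 11312) + 37498) = -33849/(11475 + 37498) = -33849/48973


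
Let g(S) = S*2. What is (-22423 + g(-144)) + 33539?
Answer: 10828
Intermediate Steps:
g(S) = 2*S
(-22423 + g(-144)) + 33539 = (-22423 + 2*(-144)) + 33539 = (-22423 - 288) + 33539 = -22711 + 33539 = 10828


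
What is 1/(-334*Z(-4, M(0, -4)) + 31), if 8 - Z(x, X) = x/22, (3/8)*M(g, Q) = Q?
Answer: -11/29719 ≈ -0.00037013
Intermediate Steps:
M(g, Q) = 8*Q/3
Z(x, X) = 8 - x/22
1/(-334*Z(-4, M(0, -4)) + 31) = 1/(-334*(8 - 1/22*(-4)) + 31) = 1/(-334*(8 + 2/11) + 31) = 1/(-334*90/11 + 31) = 1/(-30060/11 + 31) = 1/(-29719/11) = -11/29719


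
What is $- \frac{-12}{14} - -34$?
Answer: $\frac{244}{7} \approx 34.857$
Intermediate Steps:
$- \frac{-12}{14} - -34 = - \frac{-12}{14} + 34 = \left(-1\right) \left(- \frac{6}{7}\right) + 34 = \frac{6}{7} + 34 = \frac{244}{7}$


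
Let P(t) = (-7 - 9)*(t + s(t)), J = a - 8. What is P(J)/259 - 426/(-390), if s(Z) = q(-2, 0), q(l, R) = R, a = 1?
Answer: 3667/2405 ≈ 1.5247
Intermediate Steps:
J = -7 (J = 1 - 8 = -7)
s(Z) = 0
P(t) = -16*t (P(t) = (-7 - 9)*(t + 0) = -16*t)
P(J)/259 - 426/(-390) = -16*(-7)/259 - 426/(-390) = 112*(1/259) - 426*(-1/390) = 16/37 + 71/65 = 3667/2405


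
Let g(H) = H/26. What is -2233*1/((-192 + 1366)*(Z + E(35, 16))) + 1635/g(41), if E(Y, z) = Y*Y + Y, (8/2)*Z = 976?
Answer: 75059645407/72393536 ≈ 1036.8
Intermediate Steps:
Z = 244 (Z = (¼)*976 = 244)
E(Y, z) = Y + Y² (E(Y, z) = Y² + Y = Y + Y²)
g(H) = H/26 (g(H) = H*(1/26) = H/26)
-2233*1/((-192 + 1366)*(Z + E(35, 16))) + 1635/g(41) = -2233*1/((-192 + 1366)*(244 + 35*(1 + 35))) + 1635/(((1/26)*41)) = -2233*1/(1174*(244 + 35*36)) + 1635/(41/26) = -2233*1/(1174*(244 + 1260)) + 1635*(26/41) = -2233/(1504*1174) + 42510/41 = -2233/1765696 + 42510/41 = 75059645407/72393536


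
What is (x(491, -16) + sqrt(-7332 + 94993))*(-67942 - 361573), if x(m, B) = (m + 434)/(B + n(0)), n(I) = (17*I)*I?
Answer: 397301375/16 - 3006605*sqrt(1789) ≈ -1.0234e+8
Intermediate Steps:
n(I) = 17*I**2
x(m, B) = (434 + m)/B (x(m, B) = (m + 434)/(B + 17*0**2) = (434 + m)/(B + 17*0) = (434 + m)/(B + 0) = (434 + m)/B)
(x(491, -16) + sqrt(-7332 + 94993))*(-67942 - 361573) = ((434 + 491)/(-16) + sqrt(-7332 + 94993))*(-67942 - 361573) = (-1/16*925 + sqrt(87661))*(-429515) = (-925/16 + 7*sqrt(1789))*(-429515) = 397301375/16 - 3006605*sqrt(1789)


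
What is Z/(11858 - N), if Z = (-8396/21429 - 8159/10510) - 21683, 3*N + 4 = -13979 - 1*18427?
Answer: -4883682104741/5103758073120 ≈ -0.95688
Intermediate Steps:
N = -32410/3 (N = -4/3 + (-13979 - 1*18427)/3 = -4/3 + (-13979 - 18427)/3 = -4/3 + (1/3)*(-32406) = -4/3 - 10802 = -32410/3 ≈ -10803.)
Z = -4883682104741/225218790 (Z = (-8396*1/21429 - 8159*1/10510) - 21683 = (-8396/21429 - 8159/10510) - 21683 = -263081171/225218790 - 21683 = -4883682104741/225218790 ≈ -21684.)
Z/(11858 - N) = -4883682104741/(225218790*(11858 - 1*(-32410/3))) = -4883682104741/(225218790*(11858 + 32410/3)) = -4883682104741/(225218790*67984/3) = -4883682104741/225218790*3/67984 = -4883682104741/5103758073120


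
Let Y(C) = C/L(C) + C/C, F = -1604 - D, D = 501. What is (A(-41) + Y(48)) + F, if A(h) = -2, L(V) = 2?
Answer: -2082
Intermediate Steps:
F = -2105 (F = -1604 - 1*501 = -1604 - 501 = -2105)
Y(C) = 1 + C/2 (Y(C) = C/2 + C/C = C*(½) + 1 = C/2 + 1 = 1 + C/2)
(A(-41) + Y(48)) + F = (-2 + (1 + (½)*48)) - 2105 = (-2 + (1 + 24)) - 2105 = (-2 + 25) - 2105 = 23 - 2105 = -2082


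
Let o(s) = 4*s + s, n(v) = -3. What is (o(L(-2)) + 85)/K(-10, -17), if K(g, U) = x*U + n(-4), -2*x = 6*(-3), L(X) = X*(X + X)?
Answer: -125/156 ≈ -0.80128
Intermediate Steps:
L(X) = 2*X² (L(X) = X*(2*X) = 2*X²)
o(s) = 5*s
x = 9 (x = -3*(-3) = -½*(-18) = 9)
K(g, U) = -3 + 9*U (K(g, U) = 9*U - 3 = -3 + 9*U)
(o(L(-2)) + 85)/K(-10, -17) = (5*(2*(-2)²) + 85)/(-3 + 9*(-17)) = (5*(2*4) + 85)/(-3 - 153) = (5*8 + 85)/(-156) = (40 + 85)*(-1/156) = 125*(-1/156) = -125/156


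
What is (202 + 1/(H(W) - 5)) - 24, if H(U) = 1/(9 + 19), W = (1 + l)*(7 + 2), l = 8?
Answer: 24714/139 ≈ 177.80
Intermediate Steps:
W = 81 (W = (1 + 8)*(7 + 2) = 9*9 = 81)
H(U) = 1/28
(202 + 1/(H(W) - 5)) - 24 = (202 + 1/(1/28 - 5)) - 24 = (202 + 1/(-139/28)) - 24 = (202 - 28/139) - 24 = 28050/139 - 24 = 24714/139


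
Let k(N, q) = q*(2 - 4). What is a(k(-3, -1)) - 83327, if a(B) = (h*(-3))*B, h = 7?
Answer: -83369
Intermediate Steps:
k(N, q) = -2*q (k(N, q) = q*(-2) = -2*q)
a(B) = -21*B (a(B) = (7*(-3))*B = -21*B)
a(k(-3, -1)) - 83327 = -(-42)*(-1) - 83327 = -21*2 - 83327 = -42 - 83327 = -83369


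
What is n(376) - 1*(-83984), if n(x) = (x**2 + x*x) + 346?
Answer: 367082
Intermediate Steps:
n(x) = 346 + 2*x**2 (n(x) = (x**2 + x**2) + 346 = 2*x**2 + 346 = 346 + 2*x**2)
n(376) - 1*(-83984) = (346 + 2*376**2) - 1*(-83984) = (346 + 2*141376) + 83984 = (346 + 282752) + 83984 = 283098 + 83984 = 367082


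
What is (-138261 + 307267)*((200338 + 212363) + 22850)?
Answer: 73610732306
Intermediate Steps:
(-138261 + 307267)*((200338 + 212363) + 22850) = 169006*(412701 + 22850) = 169006*435551 = 73610732306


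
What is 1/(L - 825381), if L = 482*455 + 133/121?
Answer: -121/73334458 ≈ -1.6500e-6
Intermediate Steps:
L = 26536643/121 (L = 219310 + 133*(1/121) = 219310 + 133/121 = 26536643/121 ≈ 2.1931e+5)
1/(L - 825381) = 1/(26536643/121 - 825381) = 1/(-73334458/121) = -121/73334458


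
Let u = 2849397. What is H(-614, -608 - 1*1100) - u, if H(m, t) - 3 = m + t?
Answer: -2851716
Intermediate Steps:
H(m, t) = 3 + m + t (H(m, t) = 3 + (m + t) = 3 + m + t)
H(-614, -608 - 1*1100) - u = (3 - 614 + (-608 - 1*1100)) - 1*2849397 = (3 - 614 + (-608 - 1100)) - 2849397 = (3 - 614 - 1708) - 2849397 = -2319 - 2849397 = -2851716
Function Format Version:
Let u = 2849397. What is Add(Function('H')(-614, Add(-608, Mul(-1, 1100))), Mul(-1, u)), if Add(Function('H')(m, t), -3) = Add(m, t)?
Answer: -2851716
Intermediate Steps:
Function('H')(m, t) = Add(3, m, t) (Function('H')(m, t) = Add(3, Add(m, t)) = Add(3, m, t))
Add(Function('H')(-614, Add(-608, Mul(-1, 1100))), Mul(-1, u)) = Add(Add(3, -614, Add(-608, Mul(-1, 1100))), Mul(-1, 2849397)) = Add(Add(3, -614, Add(-608, -1100)), -2849397) = Add(Add(3, -614, -1708), -2849397) = Add(-2319, -2849397) = -2851716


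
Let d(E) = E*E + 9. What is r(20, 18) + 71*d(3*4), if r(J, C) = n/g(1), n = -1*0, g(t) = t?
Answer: 10863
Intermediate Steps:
n = 0
r(J, C) = 0 (r(J, C) = 0/1 = 0*1 = 0)
d(E) = 9 + E**2 (d(E) = E**2 + 9 = 9 + E**2)
r(20, 18) + 71*d(3*4) = 0 + 71*(9 + (3*4)**2) = 0 + 71*(9 + 12**2) = 0 + 71*(9 + 144) = 0 + 71*153 = 0 + 10863 = 10863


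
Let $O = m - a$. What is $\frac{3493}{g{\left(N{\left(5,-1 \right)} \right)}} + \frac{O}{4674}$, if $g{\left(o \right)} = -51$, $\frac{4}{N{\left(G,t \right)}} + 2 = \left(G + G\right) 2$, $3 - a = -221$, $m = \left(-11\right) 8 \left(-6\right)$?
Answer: $- \frac{143077}{2091} \approx -68.425$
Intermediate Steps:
$m = 528$ ($m = \left(-88\right) \left(-6\right) = 528$)
$a = 224$ ($a = 3 - -221 = 3 + 221 = 224$)
$N{\left(G,t \right)} = \frac{4}{-2 + 4 G}$ ($N{\left(G,t \right)} = \frac{4}{-2 + \left(G + G\right) 2} = \frac{4}{-2 + 2 G 2} = \frac{4}{-2 + 4 G}$)
$O = 304$ ($O = 528 - 224 = 304$)
$\frac{3493}{g{\left(N{\left(5,-1 \right)} \right)}} + \frac{O}{4674} = \frac{3493}{-51} + \frac{304}{4674} = 3493 \left(- \frac{1}{51}\right) + 304 \cdot \frac{1}{4674} = - \frac{3493}{51} + \frac{8}{123} = - \frac{143077}{2091}$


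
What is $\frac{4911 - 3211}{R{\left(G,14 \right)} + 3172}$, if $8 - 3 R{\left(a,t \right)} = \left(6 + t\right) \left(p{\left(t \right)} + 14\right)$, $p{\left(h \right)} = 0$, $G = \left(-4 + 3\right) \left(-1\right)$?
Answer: $\frac{1275}{2311} \approx 0.55171$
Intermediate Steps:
$G = 1$ ($G = \left(-1\right) \left(-1\right) = 1$)
$R{\left(a,t \right)} = - \frac{76}{3} - \frac{14 t}{3}$ ($R{\left(a,t \right)} = \frac{8}{3} - \frac{\left(6 + t\right) \left(0 + 14\right)}{3} = \frac{8}{3} - \frac{\left(6 + t\right) 14}{3} = \frac{8}{3} - \frac{84 + 14 t}{3} = \frac{8}{3} - \left(28 + \frac{14 t}{3}\right) = - \frac{76}{3} - \frac{14 t}{3}$)
$\frac{4911 - 3211}{R{\left(G,14 \right)} + 3172} = \frac{4911 - 3211}{\left(- \frac{76}{3} - \frac{196}{3}\right) + 3172} = \frac{1700}{\left(- \frac{76}{3} - \frac{196}{3}\right) + 3172} = \frac{1700}{- \frac{272}{3} + 3172} = \frac{1700}{\frac{9244}{3}} = 1700 \cdot \frac{3}{9244} = \frac{1275}{2311}$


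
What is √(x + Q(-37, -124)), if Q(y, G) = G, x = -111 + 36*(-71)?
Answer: I*√2791 ≈ 52.83*I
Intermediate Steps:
x = -2667 (x = -111 - 2556 = -2667)
√(x + Q(-37, -124)) = √(-2667 - 124) = √(-2791) = I*√2791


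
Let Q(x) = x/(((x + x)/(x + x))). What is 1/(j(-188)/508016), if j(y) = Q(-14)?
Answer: -254008/7 ≈ -36287.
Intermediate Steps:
Q(x) = x (Q(x) = x/(((2*x)/((2*x)))) = x/(((2*x)*(1/(2*x)))) = x/1 = x*1 = x)
j(y) = -14
1/(j(-188)/508016) = 1/(-14/508016) = 1/(-14*1/508016) = 1/(-7/254008) = -254008/7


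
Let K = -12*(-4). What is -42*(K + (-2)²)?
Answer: -2184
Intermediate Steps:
K = 48
-42*(K + (-2)²) = -42*(48 + (-2)²) = -42*(48 + 4) = -42*52 = -2184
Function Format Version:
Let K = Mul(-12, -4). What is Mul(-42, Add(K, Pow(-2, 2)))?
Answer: -2184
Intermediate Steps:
K = 48
Mul(-42, Add(K, Pow(-2, 2))) = Mul(-42, Add(48, Pow(-2, 2))) = Mul(-42, Add(48, 4)) = Mul(-42, 52) = -2184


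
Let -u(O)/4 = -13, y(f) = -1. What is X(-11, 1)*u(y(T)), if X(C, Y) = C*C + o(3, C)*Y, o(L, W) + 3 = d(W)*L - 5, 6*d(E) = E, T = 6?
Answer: 5590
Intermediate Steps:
d(E) = E/6
o(L, W) = -8 + L*W/6 (o(L, W) = -3 + ((W/6)*L - 5) = -3 + (L*W/6 - 5) = -3 + (-5 + L*W/6) = -8 + L*W/6)
X(C, Y) = C² + Y*(-8 + C/2) (X(C, Y) = C*C + (-8 + (⅙)*3*C)*Y = C² + (-8 + C/2)*Y = C² + Y*(-8 + C/2))
u(O) = 52 (u(O) = -4*(-13) = 52)
X(-11, 1)*u(y(T)) = ((-11)² + (½)*1*(-16 - 11))*52 = (121 + (½)*1*(-27))*52 = (121 - 27/2)*52 = (215/2)*52 = 5590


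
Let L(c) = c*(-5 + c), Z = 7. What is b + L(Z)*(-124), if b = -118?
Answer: -1854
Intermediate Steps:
b + L(Z)*(-124) = -118 + (7*(-5 + 7))*(-124) = -118 + (7*2)*(-124) = -118 + 14*(-124) = -118 - 1736 = -1854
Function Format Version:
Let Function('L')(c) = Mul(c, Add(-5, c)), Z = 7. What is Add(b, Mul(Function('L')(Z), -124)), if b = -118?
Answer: -1854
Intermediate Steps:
Add(b, Mul(Function('L')(Z), -124)) = Add(-118, Mul(Mul(7, Add(-5, 7)), -124)) = Add(-118, Mul(Mul(7, 2), -124)) = Add(-118, Mul(14, -124)) = Add(-118, -1736) = -1854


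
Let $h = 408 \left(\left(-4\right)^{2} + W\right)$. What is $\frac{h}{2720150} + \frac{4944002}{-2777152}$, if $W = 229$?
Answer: $- \frac{94077306617}{53959071520} \approx -1.7435$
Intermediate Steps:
$h = 99960$ ($h = 408 \left(\left(-4\right)^{2} + 229\right) = 408 \left(16 + 229\right) = 408 \cdot 245 = 99960$)
$\frac{h}{2720150} + \frac{4944002}{-2777152} = \frac{99960}{2720150} + \frac{4944002}{-2777152} = 99960 \cdot \frac{1}{2720150} + 4944002 \left(- \frac{1}{2777152}\right) = \frac{9996}{272015} - \frac{353143}{198368} = - \frac{94077306617}{53959071520}$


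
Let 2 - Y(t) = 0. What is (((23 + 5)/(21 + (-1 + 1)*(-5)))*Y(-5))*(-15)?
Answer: -40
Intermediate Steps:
Y(t) = 2 (Y(t) = 2 - 1*0 = 2 + 0 = 2)
(((23 + 5)/(21 + (-1 + 1)*(-5)))*Y(-5))*(-15) = (((23 + 5)/(21 + (-1 + 1)*(-5)))*2)*(-15) = ((28/(21 + 0*(-5)))*2)*(-15) = ((28/(21 + 0))*2)*(-15) = ((28/21)*2)*(-15) = ((28*(1/21))*2)*(-15) = ((4/3)*2)*(-15) = (8/3)*(-15) = -40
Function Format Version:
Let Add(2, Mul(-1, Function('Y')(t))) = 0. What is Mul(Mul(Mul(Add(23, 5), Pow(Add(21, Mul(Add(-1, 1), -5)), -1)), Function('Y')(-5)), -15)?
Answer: -40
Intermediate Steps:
Function('Y')(t) = 2 (Function('Y')(t) = Add(2, Mul(-1, 0)) = Add(2, 0) = 2)
Mul(Mul(Mul(Add(23, 5), Pow(Add(21, Mul(Add(-1, 1), -5)), -1)), Function('Y')(-5)), -15) = Mul(Mul(Mul(Add(23, 5), Pow(Add(21, Mul(Add(-1, 1), -5)), -1)), 2), -15) = Mul(Mul(Mul(28, Pow(Add(21, Mul(0, -5)), -1)), 2), -15) = Mul(Mul(Mul(28, Pow(Add(21, 0), -1)), 2), -15) = Mul(Mul(Mul(28, Pow(21, -1)), 2), -15) = Mul(Mul(Mul(28, Rational(1, 21)), 2), -15) = Mul(Mul(Rational(4, 3), 2), -15) = Mul(Rational(8, 3), -15) = -40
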